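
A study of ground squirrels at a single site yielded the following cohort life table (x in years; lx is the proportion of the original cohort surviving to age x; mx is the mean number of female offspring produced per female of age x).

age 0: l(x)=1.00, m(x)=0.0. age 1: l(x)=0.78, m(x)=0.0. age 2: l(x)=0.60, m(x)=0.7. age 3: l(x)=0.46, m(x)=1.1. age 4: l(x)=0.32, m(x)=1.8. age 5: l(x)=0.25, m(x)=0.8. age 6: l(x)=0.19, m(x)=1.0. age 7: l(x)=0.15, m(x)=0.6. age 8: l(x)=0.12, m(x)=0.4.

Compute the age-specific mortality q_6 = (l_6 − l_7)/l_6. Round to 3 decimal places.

q_6 = (l_6 − l_7) / l_6 = (0.19 − 0.15) / 0.19
     = 0.04 / 0.19 = 0.210526… → 0.211

0.211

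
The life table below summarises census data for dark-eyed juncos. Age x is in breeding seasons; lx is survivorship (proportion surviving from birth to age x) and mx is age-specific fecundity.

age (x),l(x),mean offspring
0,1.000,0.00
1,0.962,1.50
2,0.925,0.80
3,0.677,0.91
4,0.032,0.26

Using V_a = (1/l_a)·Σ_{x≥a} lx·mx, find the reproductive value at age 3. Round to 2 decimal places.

0.92

lx·mx for x ≥ 3: 0.61607, 0.00832 → sum = 0.62439
V_3 = 0.62439 / l_3 = 0.62439 / 0.677 = 0.92229… → 0.92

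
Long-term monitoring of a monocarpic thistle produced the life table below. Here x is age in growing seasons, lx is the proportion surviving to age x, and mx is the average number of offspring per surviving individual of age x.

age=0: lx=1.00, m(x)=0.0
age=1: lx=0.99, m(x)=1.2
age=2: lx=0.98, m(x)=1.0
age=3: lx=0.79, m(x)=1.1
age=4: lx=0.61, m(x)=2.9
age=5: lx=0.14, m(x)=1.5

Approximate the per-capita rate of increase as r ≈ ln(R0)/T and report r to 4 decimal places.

R0 = Σ lx·mx = 0 + 1.188 + 0.98 + 0.869 + 1.769 + 0.21 = 5.016
Σ x·lx·mx = 13.881; T = 13.881/5.016 = 2.76734…
r ≈ ln(R0)/T = ln(5.016)/2.76734… = 0.582737… → 0.5827

0.5827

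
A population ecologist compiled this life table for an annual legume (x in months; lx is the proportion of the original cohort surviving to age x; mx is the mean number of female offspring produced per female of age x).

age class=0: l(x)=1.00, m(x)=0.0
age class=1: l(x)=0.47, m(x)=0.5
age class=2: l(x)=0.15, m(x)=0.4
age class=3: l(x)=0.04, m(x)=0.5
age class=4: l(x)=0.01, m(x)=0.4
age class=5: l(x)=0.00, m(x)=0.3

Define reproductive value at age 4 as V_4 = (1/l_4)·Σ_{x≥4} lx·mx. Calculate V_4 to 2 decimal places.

lx·mx for x ≥ 4: 0.004, 0 → sum = 0.004
V_4 = 0.004 / l_4 = 0.004 / 0.01 = 0.4 → 0.40

0.40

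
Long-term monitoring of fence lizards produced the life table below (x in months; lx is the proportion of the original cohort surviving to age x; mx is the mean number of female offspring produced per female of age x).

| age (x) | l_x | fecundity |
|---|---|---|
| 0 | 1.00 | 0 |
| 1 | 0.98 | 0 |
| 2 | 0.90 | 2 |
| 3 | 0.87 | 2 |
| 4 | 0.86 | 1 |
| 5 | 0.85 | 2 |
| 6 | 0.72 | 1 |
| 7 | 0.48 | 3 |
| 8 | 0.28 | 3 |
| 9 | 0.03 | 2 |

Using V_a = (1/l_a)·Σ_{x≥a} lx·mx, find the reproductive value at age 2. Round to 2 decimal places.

lx·mx for x ≥ 2: 1.8, 1.74, 0.86, 1.7, 0.72, 1.44, 0.84, 0.06 → sum = 9.16
V_2 = 9.16 / l_2 = 9.16 / 0.9 = 10.177778… → 10.18

10.18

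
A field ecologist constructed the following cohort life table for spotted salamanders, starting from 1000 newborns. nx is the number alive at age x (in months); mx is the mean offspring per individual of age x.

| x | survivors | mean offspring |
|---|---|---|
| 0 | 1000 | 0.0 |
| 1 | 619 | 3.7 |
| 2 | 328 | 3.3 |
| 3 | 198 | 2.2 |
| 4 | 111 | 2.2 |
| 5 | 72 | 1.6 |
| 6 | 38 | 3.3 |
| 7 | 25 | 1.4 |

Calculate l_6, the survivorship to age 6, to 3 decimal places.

0.038

l_6 = n_6/n_0 = 38/1000 = 0.038 → 0.038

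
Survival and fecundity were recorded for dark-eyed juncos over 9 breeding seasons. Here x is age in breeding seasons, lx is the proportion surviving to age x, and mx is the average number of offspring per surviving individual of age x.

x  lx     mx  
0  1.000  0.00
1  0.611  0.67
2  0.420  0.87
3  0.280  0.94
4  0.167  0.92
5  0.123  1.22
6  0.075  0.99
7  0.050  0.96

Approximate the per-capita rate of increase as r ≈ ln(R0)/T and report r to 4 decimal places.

R0 = Σ lx·mx = 0 + 0.40937 + 0.3654 + 0.2632 + 0.15364 + 0.15006 + 0.07425 + 0.048 = 1.46392
Σ x·lx·mx = 4.07613; T = 4.07613/1.46392 = 2.78439…
r ≈ ln(R0)/T = ln(1.46392)/2.78439… = 0.136876… → 0.1369

0.1369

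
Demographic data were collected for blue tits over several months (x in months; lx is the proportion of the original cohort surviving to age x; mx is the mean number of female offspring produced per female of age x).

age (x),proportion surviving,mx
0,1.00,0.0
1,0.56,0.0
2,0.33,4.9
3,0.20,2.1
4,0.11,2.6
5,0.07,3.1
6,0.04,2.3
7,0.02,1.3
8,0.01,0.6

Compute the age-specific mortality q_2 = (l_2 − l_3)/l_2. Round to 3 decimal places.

q_2 = (l_2 − l_3) / l_2 = (0.33 − 0.2) / 0.33
     = 0.13 / 0.33 = 0.393939… → 0.394

0.394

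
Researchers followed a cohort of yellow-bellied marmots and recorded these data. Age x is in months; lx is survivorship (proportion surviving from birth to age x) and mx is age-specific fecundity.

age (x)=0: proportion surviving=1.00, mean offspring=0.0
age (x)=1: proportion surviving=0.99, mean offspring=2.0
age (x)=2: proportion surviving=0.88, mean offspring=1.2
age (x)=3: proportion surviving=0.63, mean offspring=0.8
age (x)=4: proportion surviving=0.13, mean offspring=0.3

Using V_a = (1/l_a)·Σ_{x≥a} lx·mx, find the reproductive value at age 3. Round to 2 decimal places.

0.86

lx·mx for x ≥ 3: 0.504, 0.039 → sum = 0.543
V_3 = 0.543 / l_3 = 0.543 / 0.63 = 0.861905… → 0.86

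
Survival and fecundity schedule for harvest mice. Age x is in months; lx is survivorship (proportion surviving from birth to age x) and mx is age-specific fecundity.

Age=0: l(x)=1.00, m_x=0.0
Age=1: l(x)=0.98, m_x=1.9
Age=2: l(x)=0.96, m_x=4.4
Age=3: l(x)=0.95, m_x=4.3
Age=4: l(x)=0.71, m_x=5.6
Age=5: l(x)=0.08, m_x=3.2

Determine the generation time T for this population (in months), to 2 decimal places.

lx·mx: 0, 1.862, 4.224, 4.085, 3.976, 0.256 → R0 = 14.403
x·lx·mx: 0, 1.862, 8.448, 12.255, 15.904, 1.28 → Σ = 39.749
T = 39.749 / 14.403 = 2.759772… → 2.76

2.76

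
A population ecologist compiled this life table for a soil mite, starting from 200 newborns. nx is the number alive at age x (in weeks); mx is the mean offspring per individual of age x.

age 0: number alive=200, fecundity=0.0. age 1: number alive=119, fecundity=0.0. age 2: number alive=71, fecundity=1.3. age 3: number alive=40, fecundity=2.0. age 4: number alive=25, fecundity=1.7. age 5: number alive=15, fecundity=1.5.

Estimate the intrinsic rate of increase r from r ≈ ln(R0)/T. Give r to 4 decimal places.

lx = nx/n0 = nx/200: 1, 0.595, 0.355, 0.2, 0.125, 0.075
R0 = Σ lx·mx = 0 + 0 + 0.4615 + 0.4 + 0.2125 + 0.1125 = 1.1865
Σ x·lx·mx = 3.5355; T = 3.5355/1.1865 = 2.97977…
r ≈ ln(R0)/T = ln(1.1865)/2.97977… = 0.05739… → 0.0574

0.0574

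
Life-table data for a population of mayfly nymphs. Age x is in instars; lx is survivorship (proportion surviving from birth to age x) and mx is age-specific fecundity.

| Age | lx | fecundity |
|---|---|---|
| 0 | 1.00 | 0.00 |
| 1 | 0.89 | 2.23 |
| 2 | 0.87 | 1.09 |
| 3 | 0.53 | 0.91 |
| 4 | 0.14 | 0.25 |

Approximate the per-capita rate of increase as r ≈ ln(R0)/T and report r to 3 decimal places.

R0 = Σ lx·mx = 0 + 1.9847 + 0.9483 + 0.4823 + 0.035 = 3.4503
Σ x·lx·mx = 5.4682; T = 5.4682/3.4503 = 1.58485…
r ≈ ln(R0)/T = ln(3.4503)/1.58485… = 0.78144… → 0.781

0.781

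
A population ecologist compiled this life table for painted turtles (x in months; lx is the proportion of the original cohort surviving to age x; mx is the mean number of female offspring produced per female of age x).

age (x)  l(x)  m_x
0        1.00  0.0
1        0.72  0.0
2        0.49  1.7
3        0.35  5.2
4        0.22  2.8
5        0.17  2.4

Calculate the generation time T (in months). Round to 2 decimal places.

lx·mx: 0, 0, 0.833, 1.82, 0.616, 0.408 → R0 = 3.677
x·lx·mx: 0, 0, 1.666, 5.46, 2.464, 2.04 → Σ = 11.63
T = 11.63 / 3.677 = 3.162905… → 3.16

3.16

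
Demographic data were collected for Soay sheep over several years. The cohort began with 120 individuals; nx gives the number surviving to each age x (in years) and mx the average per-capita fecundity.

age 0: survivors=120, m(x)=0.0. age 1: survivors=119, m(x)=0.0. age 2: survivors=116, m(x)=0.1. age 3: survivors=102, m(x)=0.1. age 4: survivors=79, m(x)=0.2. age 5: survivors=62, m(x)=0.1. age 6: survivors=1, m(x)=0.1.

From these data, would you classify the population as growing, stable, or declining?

lx = nx/n0 = nx/120: 1, 0.99167…, 0.96667…, 0.85, 0.65833…, 0.51667…, 0.00833…
R0 = Σ lx·mx = 0 + 0 + 0.096667… + 0.085 + 0.131667… + 0.051667… + 0.000833… = 0.365833…
R0 < 1, so the population is declining.

declining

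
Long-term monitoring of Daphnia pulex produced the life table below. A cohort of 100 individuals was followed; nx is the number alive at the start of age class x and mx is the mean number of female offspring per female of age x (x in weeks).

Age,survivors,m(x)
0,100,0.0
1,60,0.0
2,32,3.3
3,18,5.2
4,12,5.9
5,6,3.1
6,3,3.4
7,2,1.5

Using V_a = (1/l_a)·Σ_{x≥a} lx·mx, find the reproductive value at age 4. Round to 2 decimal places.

lx = nx/n0 = nx/100: 1, 0.6, 0.32, 0.18, 0.12, 0.06, 0.03, 0.02
lx·mx for x ≥ 4: 0.708, 0.186, 0.102, 0.03 → sum = 1.026
V_4 = 1.026 / l_4 = 1.026 / 0.12 = 8.55 → 8.55

8.55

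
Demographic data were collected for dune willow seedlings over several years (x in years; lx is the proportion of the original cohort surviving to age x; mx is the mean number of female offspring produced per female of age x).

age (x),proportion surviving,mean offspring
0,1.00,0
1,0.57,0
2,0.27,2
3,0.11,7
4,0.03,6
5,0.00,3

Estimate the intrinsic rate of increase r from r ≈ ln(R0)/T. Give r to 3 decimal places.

R0 = Σ lx·mx = 0 + 0 + 0.54 + 0.77 + 0.18 + 0 = 1.49
Σ x·lx·mx = 4.11; T = 4.11/1.49 = 2.75839…
r ≈ ln(R0)/T = ln(1.49)/2.75839… = 0.14457… → 0.145

0.145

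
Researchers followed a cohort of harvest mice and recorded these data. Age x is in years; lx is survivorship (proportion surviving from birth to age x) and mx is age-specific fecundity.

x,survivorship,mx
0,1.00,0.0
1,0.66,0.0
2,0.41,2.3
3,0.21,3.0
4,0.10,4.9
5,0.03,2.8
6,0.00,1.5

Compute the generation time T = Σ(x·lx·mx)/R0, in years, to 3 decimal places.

lx·mx: 0, 0, 0.943, 0.63, 0.49, 0.084, 0 → R0 = 2.147
x·lx·mx: 0, 0, 1.886, 1.89, 1.96, 0.42, 0 → Σ = 6.156
T = 6.156 / 2.147 = 2.867257… → 2.867

2.867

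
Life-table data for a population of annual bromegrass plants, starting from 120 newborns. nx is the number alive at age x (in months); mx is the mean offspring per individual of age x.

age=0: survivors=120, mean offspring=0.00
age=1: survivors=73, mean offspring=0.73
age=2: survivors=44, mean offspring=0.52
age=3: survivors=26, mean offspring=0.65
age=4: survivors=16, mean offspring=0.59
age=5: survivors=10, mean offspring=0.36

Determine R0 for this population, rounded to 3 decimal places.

lx = nx/n0 = nx/120: 1, 0.60833…, 0.36667…, 0.21667…, 0.13333…, 0.08333…
lx·mx by age: 0, 0.444083…, 0.190667…, 0.140833…, 0.078667…, 0.03…
R0 = Σ lx·mx = 0.88425… → 0.884

0.884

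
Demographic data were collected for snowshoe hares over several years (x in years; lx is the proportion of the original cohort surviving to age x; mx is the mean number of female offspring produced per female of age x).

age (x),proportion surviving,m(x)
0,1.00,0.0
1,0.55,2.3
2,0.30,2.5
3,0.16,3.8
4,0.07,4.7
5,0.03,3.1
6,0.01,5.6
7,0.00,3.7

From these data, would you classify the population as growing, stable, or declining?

R0 = Σ lx·mx = 0 + 1.265 + 0.75 + 0.608 + 0.329 + 0.093 + 0.056 + 0 = 3.101
R0 > 1, so the population is growing.

growing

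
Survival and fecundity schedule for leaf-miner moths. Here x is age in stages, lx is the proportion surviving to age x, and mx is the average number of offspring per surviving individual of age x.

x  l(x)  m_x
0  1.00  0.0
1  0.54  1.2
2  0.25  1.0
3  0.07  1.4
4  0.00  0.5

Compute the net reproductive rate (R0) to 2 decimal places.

lx·mx by age: 0, 0.648, 0.25, 0.098, 0
R0 = Σ lx·mx = 0.996 → 1.00

1.00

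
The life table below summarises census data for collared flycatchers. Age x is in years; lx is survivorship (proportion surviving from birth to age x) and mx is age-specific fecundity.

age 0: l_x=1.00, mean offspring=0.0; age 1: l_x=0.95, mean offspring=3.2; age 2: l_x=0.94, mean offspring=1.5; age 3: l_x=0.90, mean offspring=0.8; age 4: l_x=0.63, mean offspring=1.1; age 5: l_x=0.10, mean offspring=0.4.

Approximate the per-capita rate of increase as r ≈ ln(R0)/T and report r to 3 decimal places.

0.953

R0 = Σ lx·mx = 0 + 3.04 + 1.41 + 0.72 + 0.693 + 0.04 = 5.903
Σ x·lx·mx = 10.992; T = 10.992/5.903 = 1.8621…
r ≈ ln(R0)/T = ln(5.903)/1.8621… = 0.95347… → 0.953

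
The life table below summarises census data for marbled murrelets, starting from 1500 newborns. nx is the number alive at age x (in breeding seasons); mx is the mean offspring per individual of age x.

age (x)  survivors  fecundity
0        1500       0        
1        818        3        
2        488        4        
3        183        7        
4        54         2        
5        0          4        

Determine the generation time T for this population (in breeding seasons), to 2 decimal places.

lx = nx/n0 = nx/1500: 1, 0.54533…, 0.32533…, 0.122, 0.036, 0
lx·mx: 0, 1.636…, 1.301333…, 0.854, 0.072, 0 → R0 = 3.863333…
x·lx·mx: 0, 1.636…, 2.602667…, 2.562, 0.288, 0 → Σ = 7.088667…
T = 7.088667… / 3.863333… = 1.834858… → 1.83

1.83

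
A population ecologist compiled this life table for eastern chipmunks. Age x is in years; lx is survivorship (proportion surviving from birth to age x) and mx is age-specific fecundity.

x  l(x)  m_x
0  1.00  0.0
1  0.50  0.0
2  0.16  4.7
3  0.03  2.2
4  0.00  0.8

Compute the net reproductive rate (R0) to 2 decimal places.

lx·mx by age: 0, 0, 0.752, 0.066, 0
R0 = Σ lx·mx = 0.818 → 0.82

0.82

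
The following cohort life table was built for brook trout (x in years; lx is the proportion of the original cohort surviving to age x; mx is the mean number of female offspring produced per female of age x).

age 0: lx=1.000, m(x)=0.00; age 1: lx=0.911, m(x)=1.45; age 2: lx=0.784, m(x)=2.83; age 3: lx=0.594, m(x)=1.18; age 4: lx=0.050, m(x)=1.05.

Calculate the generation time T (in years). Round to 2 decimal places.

1.88

lx·mx: 0, 1.32095, 2.21872, 0.70092, 0.0525 → R0 = 4.29309
x·lx·mx: 0, 1.32095, 4.43744, 2.10276, 0.21 → Σ = 8.07115
T = 8.07115 / 4.29309 = 1.880033… → 1.88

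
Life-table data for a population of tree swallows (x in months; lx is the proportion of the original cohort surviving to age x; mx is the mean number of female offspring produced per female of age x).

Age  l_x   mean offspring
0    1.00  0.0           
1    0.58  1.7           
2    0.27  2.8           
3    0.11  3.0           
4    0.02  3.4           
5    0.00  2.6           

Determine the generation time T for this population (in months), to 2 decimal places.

lx·mx: 0, 0.986, 0.756, 0.33, 0.068, 0 → R0 = 2.14
x·lx·mx: 0, 0.986, 1.512, 0.99, 0.272, 0 → Σ = 3.76
T = 3.76 / 2.14 = 1.757009… → 1.76

1.76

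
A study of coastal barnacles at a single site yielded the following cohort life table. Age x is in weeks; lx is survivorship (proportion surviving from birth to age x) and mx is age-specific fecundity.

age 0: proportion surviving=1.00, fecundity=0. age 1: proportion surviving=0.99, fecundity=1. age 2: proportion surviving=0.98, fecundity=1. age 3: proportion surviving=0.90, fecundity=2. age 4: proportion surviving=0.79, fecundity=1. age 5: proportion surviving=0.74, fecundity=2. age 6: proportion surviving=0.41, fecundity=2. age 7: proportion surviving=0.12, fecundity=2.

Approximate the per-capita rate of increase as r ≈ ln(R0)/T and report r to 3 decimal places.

0.546

R0 = Σ lx·mx = 0 + 0.99 + 0.98 + 1.8 + 0.79 + 1.48 + 0.82 + 0.24 = 7.1
Σ x·lx·mx = 25.51; T = 25.51/7.1 = 3.59296…
r ≈ ln(R0)/T = ln(7.1)/3.59296… = 0.54554… → 0.546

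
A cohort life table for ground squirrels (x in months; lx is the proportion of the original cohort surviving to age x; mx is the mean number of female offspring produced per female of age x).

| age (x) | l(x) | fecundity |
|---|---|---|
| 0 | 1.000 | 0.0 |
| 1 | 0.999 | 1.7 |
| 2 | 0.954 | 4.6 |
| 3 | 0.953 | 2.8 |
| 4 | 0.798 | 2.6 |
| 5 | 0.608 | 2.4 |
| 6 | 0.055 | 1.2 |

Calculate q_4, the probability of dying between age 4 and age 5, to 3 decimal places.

0.238

q_4 = (l_4 − l_5) / l_4 = (0.798 − 0.608) / 0.798
     = 0.19 / 0.798 = 0.238095… → 0.238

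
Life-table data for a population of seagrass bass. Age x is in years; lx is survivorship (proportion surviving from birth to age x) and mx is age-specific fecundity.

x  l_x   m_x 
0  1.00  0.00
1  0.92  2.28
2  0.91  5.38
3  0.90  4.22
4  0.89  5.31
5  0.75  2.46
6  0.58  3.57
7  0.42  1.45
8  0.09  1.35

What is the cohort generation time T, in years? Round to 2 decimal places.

lx·mx: 0, 2.0976, 4.8958, 3.798, 4.7259, 1.845, 2.0706, 0.609, 0.1215 → R0 = 20.1634
x·lx·mx: 0, 2.0976, 9.7916, 11.394, 18.9036, 9.225, 12.4236, 4.263, 0.972 → Σ = 69.0704
T = 69.0704 / 20.1634 = 3.425533… → 3.43

3.43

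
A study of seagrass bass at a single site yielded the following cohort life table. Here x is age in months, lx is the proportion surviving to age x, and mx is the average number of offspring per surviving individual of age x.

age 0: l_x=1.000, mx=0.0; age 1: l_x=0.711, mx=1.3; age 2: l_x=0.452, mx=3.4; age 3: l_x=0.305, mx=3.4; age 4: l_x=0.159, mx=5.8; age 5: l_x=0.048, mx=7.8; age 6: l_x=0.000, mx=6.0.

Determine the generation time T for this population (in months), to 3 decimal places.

lx·mx: 0, 0.9243, 1.5368, 1.037, 0.9222, 0.3744, 0 → R0 = 4.7947
x·lx·mx: 0, 0.9243, 3.0736, 3.111, 3.6888, 1.872, 0 → Σ = 12.6697
T = 12.6697 / 4.7947 = 2.642439… → 2.642

2.642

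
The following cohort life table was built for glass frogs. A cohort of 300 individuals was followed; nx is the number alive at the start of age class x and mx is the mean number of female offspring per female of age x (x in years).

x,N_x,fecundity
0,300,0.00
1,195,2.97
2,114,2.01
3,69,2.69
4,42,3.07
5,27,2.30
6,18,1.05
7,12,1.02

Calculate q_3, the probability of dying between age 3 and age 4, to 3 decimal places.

0.391

lx = nx/n0 = nx/300: 1, 0.65, 0.38, 0.23, 0.14, 0.09, 0.06, 0.04
q_3 = (l_3 − l_4) / l_3 = (0.23 − 0.14) / 0.23
     = 0.09 / 0.23 = 0.391304… → 0.391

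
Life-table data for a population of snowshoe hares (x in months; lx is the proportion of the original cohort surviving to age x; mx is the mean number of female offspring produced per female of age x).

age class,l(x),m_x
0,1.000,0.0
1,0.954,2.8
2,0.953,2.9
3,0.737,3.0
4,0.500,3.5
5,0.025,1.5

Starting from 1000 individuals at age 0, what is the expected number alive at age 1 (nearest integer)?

954

Expected survivors = N0 · l_1 = 1000 × 0.954 = 954 → 954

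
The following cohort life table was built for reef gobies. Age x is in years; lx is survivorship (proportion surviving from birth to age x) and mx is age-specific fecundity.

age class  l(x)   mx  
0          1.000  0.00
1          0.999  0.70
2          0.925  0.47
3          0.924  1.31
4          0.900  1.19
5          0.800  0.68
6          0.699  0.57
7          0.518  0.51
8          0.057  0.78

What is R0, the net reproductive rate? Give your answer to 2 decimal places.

4.67

lx·mx by age: 0, 0.6993, 0.43475, 1.21044, 1.071, 0.544, 0.39843, 0.26418, 0.04446
R0 = Σ lx·mx = 4.66656 → 4.67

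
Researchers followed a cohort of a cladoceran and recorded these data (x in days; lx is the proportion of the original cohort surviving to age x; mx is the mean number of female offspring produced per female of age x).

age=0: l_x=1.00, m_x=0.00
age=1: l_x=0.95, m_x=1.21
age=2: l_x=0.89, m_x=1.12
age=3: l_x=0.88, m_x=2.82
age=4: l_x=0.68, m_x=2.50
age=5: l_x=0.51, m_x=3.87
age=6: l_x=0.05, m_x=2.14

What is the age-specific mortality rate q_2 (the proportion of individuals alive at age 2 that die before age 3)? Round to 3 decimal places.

q_2 = (l_2 − l_3) / l_2 = (0.89 − 0.88) / 0.89
     = 0.01 / 0.89 = 0.011236… → 0.011

0.011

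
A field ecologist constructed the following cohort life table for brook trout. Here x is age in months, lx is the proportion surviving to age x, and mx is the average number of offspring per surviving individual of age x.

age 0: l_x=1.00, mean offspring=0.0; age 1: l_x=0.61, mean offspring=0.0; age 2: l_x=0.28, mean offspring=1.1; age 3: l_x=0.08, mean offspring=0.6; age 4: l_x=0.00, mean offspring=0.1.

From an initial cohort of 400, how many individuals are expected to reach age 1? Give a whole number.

Expected survivors = N0 · l_1 = 400 × 0.61 = 244 → 244

244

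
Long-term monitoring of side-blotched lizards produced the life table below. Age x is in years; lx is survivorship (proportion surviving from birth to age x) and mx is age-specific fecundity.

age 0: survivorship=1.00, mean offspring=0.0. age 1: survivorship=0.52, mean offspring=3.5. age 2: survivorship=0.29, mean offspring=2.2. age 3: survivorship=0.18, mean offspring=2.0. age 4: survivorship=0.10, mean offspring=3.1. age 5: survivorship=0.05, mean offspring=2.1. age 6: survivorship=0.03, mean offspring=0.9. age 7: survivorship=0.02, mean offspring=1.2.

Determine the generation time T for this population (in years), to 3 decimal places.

1.910

lx·mx: 0, 1.82, 0.638, 0.36, 0.31, 0.105, 0.027, 0.024 → R0 = 3.284
x·lx·mx: 0, 1.82, 1.276, 1.08, 1.24, 0.525, 0.162, 0.168 → Σ = 6.271
T = 6.271 / 3.284 = 1.909562… → 1.910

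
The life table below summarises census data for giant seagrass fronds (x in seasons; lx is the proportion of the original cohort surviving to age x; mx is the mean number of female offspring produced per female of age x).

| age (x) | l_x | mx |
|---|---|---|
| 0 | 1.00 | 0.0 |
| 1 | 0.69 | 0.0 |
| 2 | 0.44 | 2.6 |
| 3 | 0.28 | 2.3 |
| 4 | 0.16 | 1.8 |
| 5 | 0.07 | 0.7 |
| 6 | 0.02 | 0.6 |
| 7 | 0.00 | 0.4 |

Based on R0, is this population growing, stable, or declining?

R0 = Σ lx·mx = 0 + 0 + 1.144 + 0.644 + 0.288 + 0.049 + 0.012 + 0 = 2.137
R0 > 1, so the population is growing.

growing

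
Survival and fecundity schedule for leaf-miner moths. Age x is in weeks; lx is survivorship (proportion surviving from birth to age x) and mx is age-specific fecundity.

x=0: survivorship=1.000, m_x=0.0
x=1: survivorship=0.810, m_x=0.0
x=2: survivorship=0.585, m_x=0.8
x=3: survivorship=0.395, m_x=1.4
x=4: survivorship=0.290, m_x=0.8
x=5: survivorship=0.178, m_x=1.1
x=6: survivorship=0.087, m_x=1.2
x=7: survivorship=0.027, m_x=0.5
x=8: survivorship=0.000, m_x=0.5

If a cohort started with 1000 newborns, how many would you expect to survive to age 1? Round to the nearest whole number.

Expected survivors = N0 · l_1 = 1000 × 0.810 = 810 → 810

810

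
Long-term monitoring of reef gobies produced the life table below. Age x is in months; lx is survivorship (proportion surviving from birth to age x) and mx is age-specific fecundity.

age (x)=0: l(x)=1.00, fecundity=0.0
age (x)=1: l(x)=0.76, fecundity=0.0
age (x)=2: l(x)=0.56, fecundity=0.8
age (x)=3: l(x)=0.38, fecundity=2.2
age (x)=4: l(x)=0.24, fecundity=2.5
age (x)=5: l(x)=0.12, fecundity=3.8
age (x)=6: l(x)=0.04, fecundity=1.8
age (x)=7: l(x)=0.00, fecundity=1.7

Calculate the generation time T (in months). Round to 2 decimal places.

lx·mx: 0, 0, 0.448, 0.836, 0.6, 0.456, 0.072, 0 → R0 = 2.412
x·lx·mx: 0, 0, 0.896, 2.508, 2.4, 2.28, 0.432, 0 → Σ = 8.516
T = 8.516 / 2.412 = 3.53068… → 3.53

3.53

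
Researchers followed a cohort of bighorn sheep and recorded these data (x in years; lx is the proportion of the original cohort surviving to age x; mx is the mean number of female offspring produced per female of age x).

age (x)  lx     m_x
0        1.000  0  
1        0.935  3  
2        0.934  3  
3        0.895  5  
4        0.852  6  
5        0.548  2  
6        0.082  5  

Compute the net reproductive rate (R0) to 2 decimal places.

16.70

lx·mx by age: 0, 2.805, 2.802, 4.475, 5.112, 1.096, 0.41
R0 = Σ lx·mx = 16.7 → 16.70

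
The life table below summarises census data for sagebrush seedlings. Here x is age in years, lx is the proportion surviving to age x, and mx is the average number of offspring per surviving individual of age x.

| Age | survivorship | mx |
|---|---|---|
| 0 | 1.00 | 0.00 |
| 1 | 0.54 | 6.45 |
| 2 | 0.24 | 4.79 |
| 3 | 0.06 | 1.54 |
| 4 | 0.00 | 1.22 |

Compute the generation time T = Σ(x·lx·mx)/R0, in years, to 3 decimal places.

1.282

lx·mx: 0, 3.483, 1.1496, 0.0924, 0 → R0 = 4.725
x·lx·mx: 0, 3.483, 2.2992, 0.2772, 0 → Σ = 6.0594
T = 6.0594 / 4.725 = 1.282413… → 1.282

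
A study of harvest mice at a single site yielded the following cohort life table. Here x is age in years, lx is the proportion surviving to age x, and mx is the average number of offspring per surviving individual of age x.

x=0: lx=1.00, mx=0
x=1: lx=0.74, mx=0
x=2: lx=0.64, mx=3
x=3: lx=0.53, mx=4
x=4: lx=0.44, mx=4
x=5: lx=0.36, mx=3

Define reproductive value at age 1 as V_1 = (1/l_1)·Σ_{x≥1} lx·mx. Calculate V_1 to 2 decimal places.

lx·mx for x ≥ 1: 0, 1.92, 2.12, 1.76, 1.08 → sum = 6.88
V_1 = 6.88 / l_1 = 6.88 / 0.74 = 9.297297… → 9.30

9.30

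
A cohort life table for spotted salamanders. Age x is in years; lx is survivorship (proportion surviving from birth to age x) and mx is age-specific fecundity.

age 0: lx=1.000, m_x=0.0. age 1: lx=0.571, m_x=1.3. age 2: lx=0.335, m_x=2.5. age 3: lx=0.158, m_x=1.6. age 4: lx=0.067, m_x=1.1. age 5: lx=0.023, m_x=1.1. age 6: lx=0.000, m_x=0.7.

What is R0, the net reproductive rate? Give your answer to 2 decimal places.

1.93

lx·mx by age: 0, 0.7423, 0.8375, 0.2528, 0.0737, 0.0253, 0
R0 = Σ lx·mx = 1.9316 → 1.93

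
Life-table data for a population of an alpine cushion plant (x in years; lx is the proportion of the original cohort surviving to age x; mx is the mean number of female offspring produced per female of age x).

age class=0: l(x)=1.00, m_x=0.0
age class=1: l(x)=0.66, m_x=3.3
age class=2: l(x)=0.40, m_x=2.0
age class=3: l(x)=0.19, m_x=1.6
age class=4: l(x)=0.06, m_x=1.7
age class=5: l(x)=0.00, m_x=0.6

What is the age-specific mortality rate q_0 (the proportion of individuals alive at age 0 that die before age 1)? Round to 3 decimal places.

0.340

q_0 = (l_0 − l_1) / l_0 = (1 − 0.66) / 1
     = 0.34 / 1 = 0.34 → 0.340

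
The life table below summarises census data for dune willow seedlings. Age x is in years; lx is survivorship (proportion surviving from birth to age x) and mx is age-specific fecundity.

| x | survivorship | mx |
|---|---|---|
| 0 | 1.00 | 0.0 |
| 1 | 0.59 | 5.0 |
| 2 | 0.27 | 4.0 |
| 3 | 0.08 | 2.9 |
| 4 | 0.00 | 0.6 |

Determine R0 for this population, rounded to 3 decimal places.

4.262

lx·mx by age: 0, 2.95, 1.08, 0.232, 0
R0 = Σ lx·mx = 4.262 → 4.262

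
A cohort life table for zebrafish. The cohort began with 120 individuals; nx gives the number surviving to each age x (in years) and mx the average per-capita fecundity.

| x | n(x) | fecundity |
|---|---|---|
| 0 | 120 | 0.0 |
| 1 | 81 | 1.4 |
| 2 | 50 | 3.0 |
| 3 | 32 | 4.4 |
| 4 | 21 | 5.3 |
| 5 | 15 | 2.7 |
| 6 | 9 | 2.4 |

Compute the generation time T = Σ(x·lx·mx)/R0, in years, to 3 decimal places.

2.793

lx = nx/n0 = nx/120: 1, 0.675, 0.41667…, 0.26667…, 0.175, 0.125, 0.075
lx·mx: 0, 0.945, 1.25…, 1.173333…, 0.9275, 0.3375, 0.18 → R0 = 4.813333…
x·lx·mx: 0, 0.945, 2.5…, 3.52…, 3.71, 1.6875, 1.08 → Σ = 13.4425…
T = 13.4425… / 4.813333… = 2.792763… → 2.793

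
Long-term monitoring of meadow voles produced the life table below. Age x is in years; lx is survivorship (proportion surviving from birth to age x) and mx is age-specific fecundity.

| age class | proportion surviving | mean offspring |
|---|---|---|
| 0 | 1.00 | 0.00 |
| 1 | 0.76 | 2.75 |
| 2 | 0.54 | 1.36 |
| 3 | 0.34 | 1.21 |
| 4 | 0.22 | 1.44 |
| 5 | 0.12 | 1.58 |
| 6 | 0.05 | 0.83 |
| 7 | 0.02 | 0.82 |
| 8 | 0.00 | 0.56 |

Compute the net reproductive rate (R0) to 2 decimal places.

3.80

lx·mx by age: 0, 2.09, 0.7344, 0.4114, 0.3168, 0.1896, 0.0415, 0.0164, 0
R0 = Σ lx·mx = 3.8001 → 3.80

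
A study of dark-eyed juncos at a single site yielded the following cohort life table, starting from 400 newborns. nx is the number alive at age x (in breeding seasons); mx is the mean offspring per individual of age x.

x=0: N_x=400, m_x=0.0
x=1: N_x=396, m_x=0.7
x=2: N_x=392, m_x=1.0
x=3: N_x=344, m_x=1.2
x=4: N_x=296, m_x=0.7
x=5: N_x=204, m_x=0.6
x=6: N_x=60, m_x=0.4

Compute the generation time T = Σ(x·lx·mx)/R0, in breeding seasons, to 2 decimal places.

lx = nx/n0 = nx/400: 1, 0.99, 0.98, 0.86, 0.74, 0.51, 0.15
lx·mx: 0, 0.693, 0.98, 1.032, 0.518, 0.306, 0.06 → R0 = 3.589
x·lx·mx: 0, 0.693, 1.96, 3.096, 2.072, 1.53, 0.36 → Σ = 9.711
T = 9.711 / 3.589 = 2.705768… → 2.71

2.71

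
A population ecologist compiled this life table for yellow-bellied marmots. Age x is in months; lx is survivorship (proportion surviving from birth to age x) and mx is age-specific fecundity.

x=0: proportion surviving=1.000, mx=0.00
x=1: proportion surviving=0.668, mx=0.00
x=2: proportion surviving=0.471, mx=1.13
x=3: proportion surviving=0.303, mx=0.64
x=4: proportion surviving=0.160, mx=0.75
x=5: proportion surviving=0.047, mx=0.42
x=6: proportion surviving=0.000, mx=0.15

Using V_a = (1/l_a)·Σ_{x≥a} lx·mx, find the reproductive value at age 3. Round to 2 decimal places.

lx·mx for x ≥ 3: 0.19392, 0.12, 0.01974, 0 → sum = 0.33366
V_3 = 0.33366 / l_3 = 0.33366 / 0.303 = 1.101188… → 1.10

1.10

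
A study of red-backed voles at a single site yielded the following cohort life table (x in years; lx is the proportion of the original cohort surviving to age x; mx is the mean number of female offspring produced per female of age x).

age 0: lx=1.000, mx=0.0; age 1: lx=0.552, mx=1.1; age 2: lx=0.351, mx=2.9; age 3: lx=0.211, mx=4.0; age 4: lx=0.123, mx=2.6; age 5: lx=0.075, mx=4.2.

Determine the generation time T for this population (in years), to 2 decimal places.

lx·mx: 0, 0.6072, 1.0179, 0.844, 0.3198, 0.315 → R0 = 3.1039
x·lx·mx: 0, 0.6072, 2.0358, 2.532, 1.2792, 1.575 → Σ = 8.0292
T = 8.0292 / 3.1039 = 2.58681… → 2.59

2.59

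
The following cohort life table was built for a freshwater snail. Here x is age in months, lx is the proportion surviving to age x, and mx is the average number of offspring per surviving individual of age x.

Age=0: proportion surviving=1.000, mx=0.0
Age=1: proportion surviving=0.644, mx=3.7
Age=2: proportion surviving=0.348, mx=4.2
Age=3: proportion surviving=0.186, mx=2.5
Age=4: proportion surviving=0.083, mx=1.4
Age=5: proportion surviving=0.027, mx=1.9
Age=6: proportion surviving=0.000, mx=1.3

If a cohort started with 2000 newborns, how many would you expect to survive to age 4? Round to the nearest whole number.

166

Expected survivors = N0 · l_4 = 2000 × 0.083 = 166 → 166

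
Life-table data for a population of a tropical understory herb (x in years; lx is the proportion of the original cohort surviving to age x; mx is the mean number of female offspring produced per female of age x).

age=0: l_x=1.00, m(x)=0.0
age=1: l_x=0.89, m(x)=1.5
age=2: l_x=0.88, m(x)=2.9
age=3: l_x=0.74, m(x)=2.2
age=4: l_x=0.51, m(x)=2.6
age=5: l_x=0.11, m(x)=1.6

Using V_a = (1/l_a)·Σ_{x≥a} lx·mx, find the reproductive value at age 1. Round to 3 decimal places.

7.884

lx·mx for x ≥ 1: 1.335, 2.552, 1.628, 1.326, 0.176 → sum = 7.017
V_1 = 7.017 / l_1 = 7.017 / 0.89 = 7.88427… → 7.884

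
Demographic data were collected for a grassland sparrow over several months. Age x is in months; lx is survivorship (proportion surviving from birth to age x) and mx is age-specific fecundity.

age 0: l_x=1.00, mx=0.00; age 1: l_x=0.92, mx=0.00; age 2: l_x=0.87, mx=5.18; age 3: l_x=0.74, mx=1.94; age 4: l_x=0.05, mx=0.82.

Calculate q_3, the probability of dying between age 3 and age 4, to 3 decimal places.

q_3 = (l_3 − l_4) / l_3 = (0.74 − 0.05) / 0.74
     = 0.69 / 0.74 = 0.932432… → 0.932

0.932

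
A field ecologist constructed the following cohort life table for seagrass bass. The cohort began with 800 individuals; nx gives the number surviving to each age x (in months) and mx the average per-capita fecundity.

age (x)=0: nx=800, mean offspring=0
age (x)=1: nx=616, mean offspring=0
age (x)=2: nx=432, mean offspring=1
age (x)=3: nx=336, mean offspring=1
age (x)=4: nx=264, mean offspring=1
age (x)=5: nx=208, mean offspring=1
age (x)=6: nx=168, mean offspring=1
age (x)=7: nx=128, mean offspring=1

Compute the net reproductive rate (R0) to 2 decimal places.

lx = nx/n0 = nx/800: 1, 0.77, 0.54, 0.42, 0.33, 0.26, 0.21, 0.16
lx·mx by age: 0, 0, 0.54, 0.42, 0.33, 0.26, 0.21, 0.16
R0 = Σ lx·mx = 1.92 → 1.92

1.92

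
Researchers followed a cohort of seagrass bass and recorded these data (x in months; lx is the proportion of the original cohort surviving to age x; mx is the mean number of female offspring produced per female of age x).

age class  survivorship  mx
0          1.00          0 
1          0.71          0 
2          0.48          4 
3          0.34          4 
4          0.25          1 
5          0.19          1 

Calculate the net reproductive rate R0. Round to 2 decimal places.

3.72

lx·mx by age: 0, 0, 1.92, 1.36, 0.25, 0.19
R0 = Σ lx·mx = 3.72 → 3.72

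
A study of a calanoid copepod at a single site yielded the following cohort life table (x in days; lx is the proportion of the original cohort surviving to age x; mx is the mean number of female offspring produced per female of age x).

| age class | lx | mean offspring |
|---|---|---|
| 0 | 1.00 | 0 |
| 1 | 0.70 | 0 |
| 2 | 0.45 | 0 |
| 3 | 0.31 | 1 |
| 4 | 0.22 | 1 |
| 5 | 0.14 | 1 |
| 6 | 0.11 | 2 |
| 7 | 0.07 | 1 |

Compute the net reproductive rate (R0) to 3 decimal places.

lx·mx by age: 0, 0, 0, 0.31, 0.22, 0.14, 0.22, 0.07
R0 = Σ lx·mx = 0.96 → 0.960

0.960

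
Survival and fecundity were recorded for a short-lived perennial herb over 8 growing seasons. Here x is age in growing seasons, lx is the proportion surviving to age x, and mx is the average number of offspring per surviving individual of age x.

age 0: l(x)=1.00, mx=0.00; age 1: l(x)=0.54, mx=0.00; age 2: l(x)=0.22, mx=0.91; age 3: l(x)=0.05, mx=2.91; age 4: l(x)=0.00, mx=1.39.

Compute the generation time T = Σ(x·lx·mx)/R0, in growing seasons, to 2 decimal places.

lx·mx: 0, 0, 0.2002, 0.1455, 0 → R0 = 0.3457
x·lx·mx: 0, 0, 0.4004, 0.4365, 0 → Σ = 0.8369
T = 0.8369 / 0.3457 = 2.420885… → 2.42

2.42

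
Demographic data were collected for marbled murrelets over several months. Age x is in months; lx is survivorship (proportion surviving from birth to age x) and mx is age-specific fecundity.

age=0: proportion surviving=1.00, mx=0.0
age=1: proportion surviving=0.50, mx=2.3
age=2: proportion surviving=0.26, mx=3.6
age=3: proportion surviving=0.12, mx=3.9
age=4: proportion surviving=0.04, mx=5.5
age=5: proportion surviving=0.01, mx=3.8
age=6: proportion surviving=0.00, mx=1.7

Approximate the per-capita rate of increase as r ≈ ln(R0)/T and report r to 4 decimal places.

0.5290

R0 = Σ lx·mx = 0 + 1.15 + 0.936 + 0.468 + 0.22 + 0.038 + 0 = 2.812
Σ x·lx·mx = 5.496; T = 5.496/2.812 = 1.95448…
r ≈ ln(R0)/T = ln(2.812)/1.95448… = 0.528988… → 0.5290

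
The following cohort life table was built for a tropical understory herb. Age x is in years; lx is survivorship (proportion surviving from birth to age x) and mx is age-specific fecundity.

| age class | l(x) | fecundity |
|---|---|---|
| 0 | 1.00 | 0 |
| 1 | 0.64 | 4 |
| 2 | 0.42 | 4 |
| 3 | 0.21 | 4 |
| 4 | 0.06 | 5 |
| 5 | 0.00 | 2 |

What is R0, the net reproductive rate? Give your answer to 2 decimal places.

5.38

lx·mx by age: 0, 2.56, 1.68, 0.84, 0.3, 0
R0 = Σ lx·mx = 5.38 → 5.38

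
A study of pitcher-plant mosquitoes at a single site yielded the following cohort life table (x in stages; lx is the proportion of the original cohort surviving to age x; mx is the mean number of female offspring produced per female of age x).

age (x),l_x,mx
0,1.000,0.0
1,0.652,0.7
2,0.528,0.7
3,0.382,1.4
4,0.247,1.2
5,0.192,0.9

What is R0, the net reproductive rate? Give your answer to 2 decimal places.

1.83

lx·mx by age: 0, 0.4564, 0.3696, 0.5348, 0.2964, 0.1728
R0 = Σ lx·mx = 1.83 → 1.83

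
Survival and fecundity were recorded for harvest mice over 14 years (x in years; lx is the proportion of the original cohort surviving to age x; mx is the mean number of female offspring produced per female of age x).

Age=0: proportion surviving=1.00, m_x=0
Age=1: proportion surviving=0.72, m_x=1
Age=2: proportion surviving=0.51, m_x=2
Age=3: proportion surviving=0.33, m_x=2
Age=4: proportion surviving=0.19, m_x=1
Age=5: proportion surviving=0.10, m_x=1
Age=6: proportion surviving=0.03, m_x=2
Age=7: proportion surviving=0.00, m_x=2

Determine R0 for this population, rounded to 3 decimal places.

lx·mx by age: 0, 0.72, 1.02, 0.66, 0.19, 0.1, 0.06, 0
R0 = Σ lx·mx = 2.75 → 2.750

2.750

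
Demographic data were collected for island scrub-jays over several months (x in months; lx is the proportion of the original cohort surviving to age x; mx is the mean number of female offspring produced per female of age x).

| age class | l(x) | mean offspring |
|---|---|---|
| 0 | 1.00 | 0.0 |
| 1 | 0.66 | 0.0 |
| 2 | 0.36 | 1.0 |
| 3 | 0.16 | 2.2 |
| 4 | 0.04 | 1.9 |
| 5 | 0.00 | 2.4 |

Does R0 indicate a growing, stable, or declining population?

R0 = Σ lx·mx = 0 + 0 + 0.36 + 0.352 + 0.076 + 0 = 0.788
R0 < 1, so the population is declining.

declining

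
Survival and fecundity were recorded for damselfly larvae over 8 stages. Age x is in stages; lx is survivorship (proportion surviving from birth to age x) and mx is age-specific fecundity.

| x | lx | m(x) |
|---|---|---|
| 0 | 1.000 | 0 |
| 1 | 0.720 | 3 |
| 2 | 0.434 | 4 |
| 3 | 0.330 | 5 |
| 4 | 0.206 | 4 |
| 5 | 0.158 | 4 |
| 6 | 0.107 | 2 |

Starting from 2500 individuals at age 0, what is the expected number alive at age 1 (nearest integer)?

1800

Expected survivors = N0 · l_1 = 2500 × 0.720 = 1800 → 1800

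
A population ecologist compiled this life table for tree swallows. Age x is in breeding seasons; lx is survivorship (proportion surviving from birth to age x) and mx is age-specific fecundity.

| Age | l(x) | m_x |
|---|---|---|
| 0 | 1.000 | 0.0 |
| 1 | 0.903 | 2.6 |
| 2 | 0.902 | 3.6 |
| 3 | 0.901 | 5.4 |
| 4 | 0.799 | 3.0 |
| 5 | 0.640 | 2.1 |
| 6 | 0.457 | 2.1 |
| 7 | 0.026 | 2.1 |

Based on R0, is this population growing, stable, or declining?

growing

R0 = Σ lx·mx = 0 + 2.3478 + 3.2472 + 4.8654 + 2.397 + 1.344 + 0.9597 + 0.0546 = 15.2157
R0 > 1, so the population is growing.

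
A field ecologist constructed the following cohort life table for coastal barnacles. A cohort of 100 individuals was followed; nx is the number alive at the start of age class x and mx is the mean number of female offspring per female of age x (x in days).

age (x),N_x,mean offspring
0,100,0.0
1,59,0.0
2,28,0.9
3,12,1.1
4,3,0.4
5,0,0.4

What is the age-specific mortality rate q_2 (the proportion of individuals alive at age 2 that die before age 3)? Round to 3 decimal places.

lx = nx/n0 = nx/100: 1, 0.59, 0.28, 0.12, 0.03, 0
q_2 = (l_2 − l_3) / l_2 = (0.28 − 0.12) / 0.28
     = 0.16 / 0.28 = 0.571429… → 0.571

0.571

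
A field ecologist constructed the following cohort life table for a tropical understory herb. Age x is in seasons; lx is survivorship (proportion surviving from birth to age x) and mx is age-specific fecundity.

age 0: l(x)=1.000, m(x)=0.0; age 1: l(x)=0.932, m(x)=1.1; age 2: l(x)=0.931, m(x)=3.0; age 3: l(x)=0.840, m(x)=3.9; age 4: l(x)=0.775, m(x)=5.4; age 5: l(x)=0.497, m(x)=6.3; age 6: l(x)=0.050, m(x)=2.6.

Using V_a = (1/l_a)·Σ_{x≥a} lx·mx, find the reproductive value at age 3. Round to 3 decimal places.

lx·mx for x ≥ 3: 3.276, 4.185, 3.1311, 0.13 → sum = 10.7221
V_3 = 10.7221 / l_3 = 10.7221 / 0.84 = 12.764405… → 12.764

12.764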